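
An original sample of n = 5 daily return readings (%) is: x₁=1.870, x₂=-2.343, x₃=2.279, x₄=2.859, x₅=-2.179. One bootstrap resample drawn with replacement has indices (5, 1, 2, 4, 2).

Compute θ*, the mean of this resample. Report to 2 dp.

θ* = -0.43

Resample values: -2.179, 1.870, -2.343, 2.859, -2.343.
Mean = ((-2.179) + 1.870 + (-2.343) + 2.859 + (-2.343)) / 5 = -2.1360 / 5 = -0.43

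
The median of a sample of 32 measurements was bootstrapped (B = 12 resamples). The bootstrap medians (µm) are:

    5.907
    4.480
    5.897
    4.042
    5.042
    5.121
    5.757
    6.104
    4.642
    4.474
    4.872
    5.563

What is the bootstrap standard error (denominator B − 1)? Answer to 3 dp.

Bootstrap SE is the standard deviation of the 12 replicate medians.
Mean of replicates: (5.907 + 4.480 + 5.897 + 4.042 + 5.042 + 5.121 + 5.757 + 6.104 + 4.642 + 4.474 + 4.872 + 5.563) / 12 = 61.9010 / 12 = 5.1584
Sum of squared deviations: (+0.7486)² + (−0.6784)² + (+0.7386)² + (−1.1164)² + (−0.1164)² + (−0.0374)² + (+0.5986)² + (+0.9456)² + (−0.5164)² + (−0.6844)² + (−0.2864)² + (+0.4046)² = 5.0607
Variance = 5.0607 / 11 = 0.4601
SE* = √0.4601

SE* = 0.678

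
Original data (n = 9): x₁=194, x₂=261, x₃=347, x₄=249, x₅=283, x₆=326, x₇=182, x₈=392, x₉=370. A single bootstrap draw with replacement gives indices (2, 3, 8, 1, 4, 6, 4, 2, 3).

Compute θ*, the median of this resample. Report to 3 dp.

Resample values: 261, 347, 392, 194, 249, 326, 249, 261, 347.
Sorted: 194, 249, 249, 261, 261, 326, 347, 347, 392
Median = middle value = 261.000

θ* = 261.000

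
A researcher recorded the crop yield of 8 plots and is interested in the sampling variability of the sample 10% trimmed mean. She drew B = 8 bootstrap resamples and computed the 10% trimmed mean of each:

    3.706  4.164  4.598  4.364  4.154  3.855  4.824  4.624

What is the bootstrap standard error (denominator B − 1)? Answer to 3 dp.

Bootstrap SE is the standard deviation of the 8 replicate 10% trimmed means.
Mean of replicates: (3.706 + 4.164 + 4.598 + 4.364 + 4.154 + 3.855 + 4.824 + 4.624) / 8 = 34.2890 / 8 = 4.2861
Sum of squared deviations: (−0.5801)² + (−0.1221)² + (+0.3119)² + (+0.0779)² + (−0.1321)² + (−0.4311)² + (+0.5379)² + (+0.3379)² = 1.0616
Variance = 1.0616 / 7 = 0.1517
SE* = √0.1517

SE* = 0.389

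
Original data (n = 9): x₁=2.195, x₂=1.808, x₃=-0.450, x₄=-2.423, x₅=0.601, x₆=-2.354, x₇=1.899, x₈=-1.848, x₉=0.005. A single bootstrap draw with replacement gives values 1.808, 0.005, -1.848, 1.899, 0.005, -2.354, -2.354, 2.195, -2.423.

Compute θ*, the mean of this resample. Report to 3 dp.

θ* = -0.341

Mean = (1.808 + 0.005 + (-1.848) + 1.899 + 0.005 + (-2.354) + (-2.354) + 2.195 + (-2.423)) / 9 = -3.0670 / 9 = -0.341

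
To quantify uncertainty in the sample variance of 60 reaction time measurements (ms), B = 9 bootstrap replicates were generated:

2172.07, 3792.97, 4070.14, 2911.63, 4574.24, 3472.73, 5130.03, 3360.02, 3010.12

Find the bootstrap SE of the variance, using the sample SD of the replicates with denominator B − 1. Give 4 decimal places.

Bootstrap SE is the standard deviation of the 9 replicate variances.
Mean of replicates: (2172.07 + 3792.97 + 4070.14 + 2911.63 + 4574.24 + 3472.73 + 5130.03 + 3360.02 + 3010.12) / 9 = 32493.95000 / 9 = 3610.43889
Sum of squared deviations: (−1438.36889)² + (+182.53111)² + (+459.70111)² + (−698.80889)² + (+963.80111)² + (−137.70889)² + (+1519.59111)² + (−250.41889)² + (−600.31889)² = 6482007.49489
Variance = 6482007.49489 / 8 = 810250.93686
SE* = √810250.93686

SE* = 900.1394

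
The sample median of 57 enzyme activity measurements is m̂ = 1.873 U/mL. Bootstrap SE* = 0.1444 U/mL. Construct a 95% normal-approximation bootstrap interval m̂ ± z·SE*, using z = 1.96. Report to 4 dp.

Margin = 1.96 × 0.1444 = 0.28302
Interval: 1.873 ± 0.28302

(1.5900, 2.1560)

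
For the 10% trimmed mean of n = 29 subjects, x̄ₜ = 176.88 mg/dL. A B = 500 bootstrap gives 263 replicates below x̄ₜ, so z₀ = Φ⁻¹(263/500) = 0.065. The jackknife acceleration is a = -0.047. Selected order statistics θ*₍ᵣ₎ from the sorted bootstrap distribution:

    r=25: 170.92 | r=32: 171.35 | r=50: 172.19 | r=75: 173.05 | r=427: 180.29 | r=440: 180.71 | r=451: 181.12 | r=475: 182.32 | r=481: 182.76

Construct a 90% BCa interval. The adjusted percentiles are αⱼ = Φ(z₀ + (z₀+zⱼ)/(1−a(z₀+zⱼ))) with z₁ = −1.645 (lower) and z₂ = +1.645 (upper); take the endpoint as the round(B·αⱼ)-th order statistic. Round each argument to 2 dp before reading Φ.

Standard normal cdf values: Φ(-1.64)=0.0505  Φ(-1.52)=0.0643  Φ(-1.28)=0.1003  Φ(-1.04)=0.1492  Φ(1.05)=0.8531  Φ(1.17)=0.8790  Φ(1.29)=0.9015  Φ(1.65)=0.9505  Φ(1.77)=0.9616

Lower: z₀ + z₁ = 0.065 + (-1.645) = -1.580; 1 − a(z₀+z₁) = 1 − (-0.047)(-1.580) = 0.9257; argument = 0.065 + (-1.580)/0.9257 = -1.6417 → -1.64.
α₁ = Φ(-1.64) = 0.0505; rank = round(500 × 0.0505) = 25; θ*₍25₎ = 170.92.
Upper: z₀ + z₂ = 1.710; 1 − a(z₀+z₂) = 1.0804; argument = 1.6478 → 1.65; α₂ = 0.9505; rank = 475; θ*₍475₎ = 182.32.

(170.92, 182.32)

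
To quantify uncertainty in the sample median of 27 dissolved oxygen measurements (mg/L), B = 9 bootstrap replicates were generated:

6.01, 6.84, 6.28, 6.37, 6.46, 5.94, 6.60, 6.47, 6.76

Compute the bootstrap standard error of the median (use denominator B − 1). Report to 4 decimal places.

Bootstrap SE is the standard deviation of the 9 replicate medians.
Mean of replicates: (6.01 + 6.84 + 6.28 + 6.37 + 6.46 + 5.94 + 6.60 + 6.47 + 6.76) / 9 = 57.73000 / 9 = 6.41444
Sum of squared deviations: (−0.40444)² + (+0.42556)² + (−0.13444)² + (−0.04444)² + (+0.04556)² + (−0.47444)² + (+0.18556)² + (+0.05556)² + (+0.34556)² = 0.74882
Variance = 0.74882 / 8 = 0.09360
SE* = √0.09360

SE* = 0.3059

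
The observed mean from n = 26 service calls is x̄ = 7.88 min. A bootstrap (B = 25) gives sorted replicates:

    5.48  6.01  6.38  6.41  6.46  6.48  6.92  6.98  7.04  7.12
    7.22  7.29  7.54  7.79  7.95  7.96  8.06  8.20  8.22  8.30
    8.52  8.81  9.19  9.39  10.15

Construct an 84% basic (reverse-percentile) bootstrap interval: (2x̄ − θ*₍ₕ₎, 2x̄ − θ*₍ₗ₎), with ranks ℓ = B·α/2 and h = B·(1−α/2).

(6.57, 9.75)

Percentile endpoints at ranks 2 and 23: θ*₍2₎ = 6.01, θ*₍23₎ = 9.19.
Basic interval reflects these around x̄:
  lower = 2 × 7.88 − 9.19 = 6.57
  upper = 2 × 7.88 − 6.01 = 9.75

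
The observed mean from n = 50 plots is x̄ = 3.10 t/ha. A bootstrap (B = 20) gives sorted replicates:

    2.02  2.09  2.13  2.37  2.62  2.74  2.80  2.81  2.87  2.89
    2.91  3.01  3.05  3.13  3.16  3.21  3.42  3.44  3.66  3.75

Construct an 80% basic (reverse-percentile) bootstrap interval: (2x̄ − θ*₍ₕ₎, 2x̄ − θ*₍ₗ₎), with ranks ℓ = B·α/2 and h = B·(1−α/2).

(2.76, 4.11)

Percentile endpoints at ranks 2 and 18: θ*₍2₎ = 2.09, θ*₍18₎ = 3.44.
Basic interval reflects these around x̄:
  lower = 2 × 3.10 − 3.44 = 2.76
  upper = 2 × 3.10 − 2.09 = 4.11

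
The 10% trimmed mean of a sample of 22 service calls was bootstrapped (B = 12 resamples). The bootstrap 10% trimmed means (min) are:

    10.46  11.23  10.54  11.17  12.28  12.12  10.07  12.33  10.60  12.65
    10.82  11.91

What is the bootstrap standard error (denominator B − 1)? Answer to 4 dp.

Bootstrap SE is the standard deviation of the 12 replicate 10% trimmed means.
Mean of replicates: (10.46 + 11.23 + 10.54 + 11.17 + 12.28 + 12.12 + 10.07 + 12.33 + 10.60 + 12.65 + 10.82 + 11.91) / 12 = 136.18000 / 12 = 11.34833
Sum of squared deviations: (−0.88833)² + (−0.11833)² + (−0.80833)² + (−0.17833)² + (+0.93167)² + (+0.77167)² + (−1.27833)² + (+0.98167)² + (−0.74833)² + (+1.30167)² + (−0.52833)² + (+0.56167)² = 8.39857
Variance = 8.39857 / 11 = 0.76351
SE* = √0.76351

SE* = 0.8738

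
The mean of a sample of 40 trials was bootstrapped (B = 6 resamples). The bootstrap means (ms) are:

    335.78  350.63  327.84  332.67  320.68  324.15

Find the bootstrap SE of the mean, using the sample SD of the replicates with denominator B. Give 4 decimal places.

SE* = 9.7372

Bootstrap SE is the standard deviation of the 6 replicate means.
Mean of replicates: (335.78 + 350.63 + 327.84 + 332.67 + 320.68 + 324.15) / 6 = 1991.75000 / 6 = 331.95833
Sum of squared deviations: (+3.82167)² + (+18.67167)² + (−4.11833)² + (+0.71167)² + (−11.27833)² + (−7.80833)² = 568.87428
Variance = 568.87428 / 6 = 94.81238
SE* = √94.81238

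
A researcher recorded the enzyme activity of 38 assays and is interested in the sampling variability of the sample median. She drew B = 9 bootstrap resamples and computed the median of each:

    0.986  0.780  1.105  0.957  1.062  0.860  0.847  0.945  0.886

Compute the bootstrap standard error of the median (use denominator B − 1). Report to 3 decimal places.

Bootstrap SE is the standard deviation of the 9 replicate medians.
Mean of replicates: (0.986 + 0.780 + 1.105 + 0.957 + 1.062 + 0.860 + 0.847 + 0.945 + 0.886) / 9 = 8.4280 / 9 = 0.9364
Sum of squared deviations: (+0.0496)² + (−0.1564)² + (+0.1686)² + (+0.0206)² + (+0.1256)² + (−0.0764)² + (−0.0894)² + (+0.0086)² + (−0.0504)² = 0.0880
Variance = 0.0880 / 8 = 0.0110
SE* = √0.0110

SE* = 0.105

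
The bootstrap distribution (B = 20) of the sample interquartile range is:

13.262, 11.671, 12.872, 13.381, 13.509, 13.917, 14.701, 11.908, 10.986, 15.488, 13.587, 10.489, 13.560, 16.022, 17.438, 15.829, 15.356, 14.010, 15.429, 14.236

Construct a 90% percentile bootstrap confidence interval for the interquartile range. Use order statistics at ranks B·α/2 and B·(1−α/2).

(10.489, 16.022)

Sorted replicates: 10.489, 10.986, 11.671, 11.908, 12.872, 13.262, 13.381, 13.509, 13.560, 13.587, 13.917, 14.010, 14.236, 14.701, 15.356, 15.429, 15.488, 15.829, 16.022, 17.438
α = 0.10; lower rank = 20 × 0.050 = 1; upper rank = 20 × 0.950 = 19.
The 1st smallest replicate is 10.489; the 19th is 16.022.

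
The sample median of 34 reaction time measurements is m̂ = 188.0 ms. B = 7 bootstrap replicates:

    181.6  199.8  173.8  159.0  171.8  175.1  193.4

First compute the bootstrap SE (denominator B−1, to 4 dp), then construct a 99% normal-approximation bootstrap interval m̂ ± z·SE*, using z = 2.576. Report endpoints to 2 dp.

(152.48, 223.52)

Mean of replicates = 179.2143; sum of squared deviations = 1140.5286; SE* = √(1140.5286/6) = 13.7872
Margin = 2.576 × 13.7872 = 35.516
Interval: 188.0 ± 35.516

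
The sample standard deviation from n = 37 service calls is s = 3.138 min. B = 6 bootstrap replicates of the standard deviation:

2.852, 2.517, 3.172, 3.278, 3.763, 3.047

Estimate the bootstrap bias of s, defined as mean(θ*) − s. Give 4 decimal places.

mean(θ*) = (2.852 + 2.517 + 3.172 + 3.278 + 3.763 + 3.047) / 6 = 3.10483
bias = 3.10483 − 3.138

bias = −0.0332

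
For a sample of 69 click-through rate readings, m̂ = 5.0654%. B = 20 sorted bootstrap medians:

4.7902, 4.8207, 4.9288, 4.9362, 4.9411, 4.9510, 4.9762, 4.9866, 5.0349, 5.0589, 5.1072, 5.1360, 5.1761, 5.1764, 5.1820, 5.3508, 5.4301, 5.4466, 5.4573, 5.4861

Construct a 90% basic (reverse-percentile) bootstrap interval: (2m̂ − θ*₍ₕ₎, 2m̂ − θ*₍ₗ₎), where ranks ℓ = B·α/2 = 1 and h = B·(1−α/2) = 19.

Percentile endpoints at ranks 1 and 19: θ*₍1₎ = 4.7902, θ*₍19₎ = 5.4573.
Basic interval reflects these around m̂:
  lower = 2 × 5.0654 − 5.4573 = 4.6735
  upper = 2 × 5.0654 − 4.7902 = 5.3406

(4.6735, 5.3406)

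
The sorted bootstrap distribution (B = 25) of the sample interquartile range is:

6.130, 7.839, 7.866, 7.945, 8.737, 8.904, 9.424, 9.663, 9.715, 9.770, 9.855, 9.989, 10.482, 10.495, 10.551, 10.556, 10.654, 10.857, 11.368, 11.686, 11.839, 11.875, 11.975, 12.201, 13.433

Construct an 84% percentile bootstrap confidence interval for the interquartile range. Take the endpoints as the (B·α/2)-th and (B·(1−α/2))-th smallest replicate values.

(7.839, 11.975)

α = 0.16; lower rank = 25 × 0.080 = 2; upper rank = 25 × 0.920 = 23.
The 2nd smallest replicate is 7.839; the 23rd is 11.975.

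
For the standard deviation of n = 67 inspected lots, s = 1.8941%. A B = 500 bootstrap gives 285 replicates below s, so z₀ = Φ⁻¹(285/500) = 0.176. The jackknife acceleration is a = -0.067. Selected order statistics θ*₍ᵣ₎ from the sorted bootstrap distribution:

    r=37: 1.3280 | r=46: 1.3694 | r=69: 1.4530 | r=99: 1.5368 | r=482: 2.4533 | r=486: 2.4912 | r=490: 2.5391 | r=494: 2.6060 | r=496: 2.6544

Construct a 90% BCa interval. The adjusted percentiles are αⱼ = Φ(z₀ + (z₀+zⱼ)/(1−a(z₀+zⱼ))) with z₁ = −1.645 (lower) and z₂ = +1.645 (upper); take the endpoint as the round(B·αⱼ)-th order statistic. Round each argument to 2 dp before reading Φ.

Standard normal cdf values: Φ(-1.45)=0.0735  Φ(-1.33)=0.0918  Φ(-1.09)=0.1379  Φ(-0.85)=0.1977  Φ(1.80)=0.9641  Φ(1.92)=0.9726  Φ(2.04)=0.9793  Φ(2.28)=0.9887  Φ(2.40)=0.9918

(1.3280, 2.4533)

Lower: z₀ + z₁ = 0.176 + (-1.645) = -1.469; 1 − a(z₀+z₁) = 1 − (-0.067)(-1.469) = 0.9016; argument = 0.176 + (-1.469)/0.9016 = -1.4534 → -1.45.
α₁ = Φ(-1.45) = 0.0735; rank = round(500 × 0.0735) = 37; θ*₍37₎ = 1.3280.
Upper: z₀ + z₂ = 1.821; 1 − a(z₀+z₂) = 1.1220; argument = 1.7990 → 1.80; α₂ = 0.9641; rank = 482; θ*₍482₎ = 2.4533.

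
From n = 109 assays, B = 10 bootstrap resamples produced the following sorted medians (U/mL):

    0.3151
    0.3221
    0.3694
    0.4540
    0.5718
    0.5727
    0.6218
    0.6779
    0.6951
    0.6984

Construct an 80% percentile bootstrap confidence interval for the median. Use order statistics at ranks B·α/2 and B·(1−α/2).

(0.3151, 0.6951)

α = 0.20; lower rank = 10 × 0.100 = 1; upper rank = 10 × 0.900 = 9.
The 1st smallest replicate is 0.3151; the 9th is 0.6951.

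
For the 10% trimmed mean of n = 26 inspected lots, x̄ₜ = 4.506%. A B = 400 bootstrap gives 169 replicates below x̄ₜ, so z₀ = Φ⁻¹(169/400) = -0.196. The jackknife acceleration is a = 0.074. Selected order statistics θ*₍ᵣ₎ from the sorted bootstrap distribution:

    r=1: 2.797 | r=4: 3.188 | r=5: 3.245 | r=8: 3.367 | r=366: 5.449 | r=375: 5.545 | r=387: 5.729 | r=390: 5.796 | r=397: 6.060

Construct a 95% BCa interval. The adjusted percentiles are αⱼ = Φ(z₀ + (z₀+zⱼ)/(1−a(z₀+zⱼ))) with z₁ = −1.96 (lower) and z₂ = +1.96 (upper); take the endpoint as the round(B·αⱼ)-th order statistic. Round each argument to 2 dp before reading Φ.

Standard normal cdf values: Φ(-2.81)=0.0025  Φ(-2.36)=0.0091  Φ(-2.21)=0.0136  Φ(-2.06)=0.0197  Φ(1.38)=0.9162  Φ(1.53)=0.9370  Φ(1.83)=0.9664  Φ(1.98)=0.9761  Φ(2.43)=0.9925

Lower: z₀ + z₁ = -0.196 + (-1.960) = -2.156; 1 − a(z₀+z₁) = 1 − (0.074)(-2.156) = 1.1595; argument = -0.196 + (-2.156)/1.1595 = -2.0554 → -2.06.
α₁ = Φ(-2.06) = 0.0197; rank = round(400 × 0.0197) = 8; θ*₍8₎ = 3.367.
Upper: z₀ + z₂ = 1.764; 1 − a(z₀+z₂) = 0.8695; argument = 1.8328 → 1.83; α₂ = 0.9664; rank = 387; θ*₍387₎ = 5.729.

(3.367, 5.729)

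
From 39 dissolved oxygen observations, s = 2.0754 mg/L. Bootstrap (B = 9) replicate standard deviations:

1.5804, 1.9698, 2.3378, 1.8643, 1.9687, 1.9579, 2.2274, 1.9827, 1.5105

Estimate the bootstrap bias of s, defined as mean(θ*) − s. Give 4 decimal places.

mean(θ*) = (1.5804 + 1.9698 + 2.3378 + 1.8643 + 1.9687 + 1.9579 + 2.2274 + 1.9827 + 1.5105) / 9 = 1.93328
bias = 1.93328 − 2.0754

bias = −0.1421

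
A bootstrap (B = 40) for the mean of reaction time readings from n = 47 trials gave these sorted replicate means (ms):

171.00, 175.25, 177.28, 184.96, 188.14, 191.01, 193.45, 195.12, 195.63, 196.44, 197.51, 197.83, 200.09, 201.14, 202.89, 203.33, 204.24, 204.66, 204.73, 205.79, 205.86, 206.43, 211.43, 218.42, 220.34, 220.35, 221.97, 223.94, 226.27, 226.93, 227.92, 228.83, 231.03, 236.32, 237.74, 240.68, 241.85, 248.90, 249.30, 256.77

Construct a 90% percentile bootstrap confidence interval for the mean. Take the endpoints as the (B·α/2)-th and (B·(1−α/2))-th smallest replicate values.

α = 0.10; lower rank = 40 × 0.050 = 2; upper rank = 40 × 0.950 = 38.
The 2nd smallest replicate is 175.25; the 38th is 248.90.

(175.25, 248.90)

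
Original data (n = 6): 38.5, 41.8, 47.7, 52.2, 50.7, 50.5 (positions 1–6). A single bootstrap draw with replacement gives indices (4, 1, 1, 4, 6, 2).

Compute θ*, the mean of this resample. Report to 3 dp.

Resample values: 52.2, 38.5, 38.5, 52.2, 50.5, 41.8.
Mean = (52.2 + 38.5 + 38.5 + 52.2 + 50.5 + 41.8) / 6 = 273.70 / 6 = 45.617

θ* = 45.617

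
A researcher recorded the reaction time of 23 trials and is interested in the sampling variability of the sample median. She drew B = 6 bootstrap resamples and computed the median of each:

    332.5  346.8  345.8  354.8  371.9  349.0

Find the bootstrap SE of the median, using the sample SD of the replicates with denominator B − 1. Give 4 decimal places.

Bootstrap SE is the standard deviation of the 6 replicate medians.
Mean of replicates: (332.5 + 346.8 + 345.8 + 354.8 + 371.9 + 349.0) / 6 = 2100.80000 / 6 = 350.13333
Sum of squared deviations: (−17.63333)² + (−3.33333)² + (−4.33333)² + (+4.66667)² + (+21.76667)² + (−1.13333)² = 837.67333
Variance = 837.67333 / 5 = 167.53467
SE* = √167.53467

SE* = 12.9435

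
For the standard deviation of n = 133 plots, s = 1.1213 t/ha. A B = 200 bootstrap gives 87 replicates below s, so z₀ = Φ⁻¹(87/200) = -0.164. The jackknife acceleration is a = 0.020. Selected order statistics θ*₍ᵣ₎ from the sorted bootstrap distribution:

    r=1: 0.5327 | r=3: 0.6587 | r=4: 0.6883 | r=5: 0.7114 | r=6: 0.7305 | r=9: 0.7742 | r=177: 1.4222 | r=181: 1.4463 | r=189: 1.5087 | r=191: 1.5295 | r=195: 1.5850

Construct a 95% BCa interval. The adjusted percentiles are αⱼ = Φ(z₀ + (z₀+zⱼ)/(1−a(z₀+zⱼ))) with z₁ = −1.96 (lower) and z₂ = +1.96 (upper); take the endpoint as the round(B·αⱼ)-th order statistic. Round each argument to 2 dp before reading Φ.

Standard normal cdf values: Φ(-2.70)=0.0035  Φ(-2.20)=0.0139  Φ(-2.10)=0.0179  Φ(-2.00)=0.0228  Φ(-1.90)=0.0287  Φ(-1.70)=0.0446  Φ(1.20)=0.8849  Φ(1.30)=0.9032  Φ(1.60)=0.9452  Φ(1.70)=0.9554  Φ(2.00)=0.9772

Lower: z₀ + z₁ = -0.164 + (-1.960) = -2.124; 1 − a(z₀+z₁) = 1 − (0.020)(-2.124) = 1.0425; argument = -0.164 + (-2.124)/1.0425 = -2.2014 → -2.20.
α₁ = Φ(-2.20) = 0.0139; rank = round(200 × 0.0139) = 3; θ*₍3₎ = 0.6587.
Upper: z₀ + z₂ = 1.796; 1 − a(z₀+z₂) = 0.9641; argument = 1.6989 → 1.70; α₂ = 0.9554; rank = 191; θ*₍191₎ = 1.5295.

(0.6587, 1.5295)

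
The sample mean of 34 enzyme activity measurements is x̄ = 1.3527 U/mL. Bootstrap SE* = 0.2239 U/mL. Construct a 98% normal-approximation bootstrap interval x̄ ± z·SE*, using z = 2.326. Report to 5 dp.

(0.83191, 1.87349)

Margin = 2.326 × 0.2239 = 0.520791
Interval: 1.3527 ± 0.520791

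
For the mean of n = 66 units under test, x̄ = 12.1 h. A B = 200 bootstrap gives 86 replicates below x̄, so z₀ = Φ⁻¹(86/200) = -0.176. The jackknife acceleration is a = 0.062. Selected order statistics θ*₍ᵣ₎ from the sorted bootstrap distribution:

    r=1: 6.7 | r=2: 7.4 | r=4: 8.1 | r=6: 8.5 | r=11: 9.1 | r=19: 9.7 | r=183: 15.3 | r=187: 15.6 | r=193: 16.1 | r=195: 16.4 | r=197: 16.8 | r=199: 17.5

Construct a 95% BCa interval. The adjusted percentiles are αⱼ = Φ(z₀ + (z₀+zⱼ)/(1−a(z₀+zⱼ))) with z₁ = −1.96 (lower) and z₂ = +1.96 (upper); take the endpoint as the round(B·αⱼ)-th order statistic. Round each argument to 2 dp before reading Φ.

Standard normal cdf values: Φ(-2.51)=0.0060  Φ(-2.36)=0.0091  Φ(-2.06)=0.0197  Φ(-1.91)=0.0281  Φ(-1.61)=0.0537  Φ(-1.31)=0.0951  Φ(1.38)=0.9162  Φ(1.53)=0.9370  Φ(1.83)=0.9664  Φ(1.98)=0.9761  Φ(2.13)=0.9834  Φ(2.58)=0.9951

(8.1, 16.1)

Lower: z₀ + z₁ = -0.176 + (-1.960) = -2.136; 1 − a(z₀+z₁) = 1 − (0.062)(-2.136) = 1.1324; argument = -0.176 + (-2.136)/1.1324 = -2.0622 → -2.06.
α₁ = Φ(-2.06) = 0.0197; rank = round(200 × 0.0197) = 4; θ*₍4₎ = 8.1.
Upper: z₀ + z₂ = 1.784; 1 − a(z₀+z₂) = 0.8894; argument = 1.8299 → 1.83; α₂ = 0.9664; rank = 193; θ*₍193₎ = 16.1.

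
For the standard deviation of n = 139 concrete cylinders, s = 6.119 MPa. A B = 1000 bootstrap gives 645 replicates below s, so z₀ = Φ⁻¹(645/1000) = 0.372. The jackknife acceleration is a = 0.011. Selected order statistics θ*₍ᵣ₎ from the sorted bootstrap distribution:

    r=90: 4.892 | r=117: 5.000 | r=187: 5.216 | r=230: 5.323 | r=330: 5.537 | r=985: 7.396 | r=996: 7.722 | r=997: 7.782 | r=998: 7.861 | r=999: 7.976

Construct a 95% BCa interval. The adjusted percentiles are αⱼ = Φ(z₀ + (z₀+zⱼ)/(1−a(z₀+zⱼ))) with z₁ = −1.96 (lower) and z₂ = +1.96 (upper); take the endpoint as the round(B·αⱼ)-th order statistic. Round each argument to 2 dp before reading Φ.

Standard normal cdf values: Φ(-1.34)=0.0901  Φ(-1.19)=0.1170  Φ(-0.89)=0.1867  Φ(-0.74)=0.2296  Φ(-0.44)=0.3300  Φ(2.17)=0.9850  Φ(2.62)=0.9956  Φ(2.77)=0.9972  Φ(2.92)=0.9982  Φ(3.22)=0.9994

Lower: z₀ + z₁ = 0.372 + (-1.960) = -1.588; 1 − a(z₀+z₁) = 1 − (0.011)(-1.588) = 1.0175; argument = 0.372 + (-1.588)/1.0175 = -1.1887 → -1.19.
α₁ = Φ(-1.19) = 0.1170; rank = round(1000 × 0.1170) = 117; θ*₍117₎ = 5.000.
Upper: z₀ + z₂ = 2.332; 1 − a(z₀+z₂) = 0.9743; argument = 2.7654 → 2.77; α₂ = 0.9972; rank = 997; θ*₍997₎ = 7.782.

(5.000, 7.782)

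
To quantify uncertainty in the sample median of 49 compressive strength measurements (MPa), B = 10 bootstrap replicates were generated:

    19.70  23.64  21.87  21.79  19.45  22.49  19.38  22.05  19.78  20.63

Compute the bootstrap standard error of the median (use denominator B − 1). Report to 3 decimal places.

SE* = 1.489

Bootstrap SE is the standard deviation of the 10 replicate medians.
Mean of replicates: (19.70 + 23.64 + 21.87 + 21.79 + 19.45 + 22.49 + 19.38 + 22.05 + 19.78 + 20.63) / 10 = 210.7800 / 10 = 21.0780
Sum of squared deviations: (−1.3780)² + (+2.5620)² + (+0.7920)² + (+0.7120)² + (−1.6280)² + (+1.4120)² + (−1.6980)² + (+0.9720)² + (−1.2980)² + (−0.4480)² = 19.9546
Variance = 19.9546 / 9 = 2.2172
SE* = √2.2172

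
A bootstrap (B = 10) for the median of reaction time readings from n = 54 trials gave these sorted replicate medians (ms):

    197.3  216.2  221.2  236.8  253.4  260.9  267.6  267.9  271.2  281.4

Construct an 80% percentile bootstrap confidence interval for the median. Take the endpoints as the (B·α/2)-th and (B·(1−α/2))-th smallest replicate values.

(197.3, 271.2)

α = 0.20; lower rank = 10 × 0.100 = 1; upper rank = 10 × 0.900 = 9.
The 1st smallest replicate is 197.3; the 9th is 271.2.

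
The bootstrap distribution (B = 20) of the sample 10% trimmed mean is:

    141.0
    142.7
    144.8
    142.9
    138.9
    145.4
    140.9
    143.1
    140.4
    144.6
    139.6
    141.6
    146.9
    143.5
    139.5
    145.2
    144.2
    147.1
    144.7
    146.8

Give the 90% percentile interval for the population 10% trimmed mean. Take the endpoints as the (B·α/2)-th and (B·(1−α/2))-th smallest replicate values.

(138.9, 146.9)

Sorted replicates: 138.9, 139.5, 139.6, 140.4, 140.9, 141.0, 141.6, 142.7, 142.9, 143.1, 143.5, 144.2, 144.6, 144.7, 144.8, 145.2, 145.4, 146.8, 146.9, 147.1
α = 0.10; lower rank = 20 × 0.050 = 1; upper rank = 20 × 0.950 = 19.
The 1st smallest replicate is 138.9; the 19th is 146.9.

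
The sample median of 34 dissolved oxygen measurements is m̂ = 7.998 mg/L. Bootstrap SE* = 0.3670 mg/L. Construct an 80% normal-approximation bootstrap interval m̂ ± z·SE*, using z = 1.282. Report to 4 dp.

(7.5275, 8.4685)

Margin = 1.282 × 0.3670 = 0.47049
Interval: 7.998 ± 0.47049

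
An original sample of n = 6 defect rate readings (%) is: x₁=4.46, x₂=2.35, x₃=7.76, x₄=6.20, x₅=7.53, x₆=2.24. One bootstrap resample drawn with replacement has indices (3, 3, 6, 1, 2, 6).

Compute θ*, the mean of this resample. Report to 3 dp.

θ* = 4.468

Resample values: 7.76, 7.76, 2.24, 4.46, 2.35, 2.24.
Mean = (7.76 + 7.76 + 2.24 + 4.46 + 2.35 + 2.24) / 6 = 26.810 / 6 = 4.468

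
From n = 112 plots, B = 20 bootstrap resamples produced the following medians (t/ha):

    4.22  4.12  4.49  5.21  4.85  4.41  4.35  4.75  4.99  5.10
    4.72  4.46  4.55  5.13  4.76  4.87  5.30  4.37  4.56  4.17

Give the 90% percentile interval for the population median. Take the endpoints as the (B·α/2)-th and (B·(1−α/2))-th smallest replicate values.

Sorted replicates: 4.12, 4.17, 4.22, 4.35, 4.37, 4.41, 4.46, 4.49, 4.55, 4.56, 4.72, 4.75, 4.76, 4.85, 4.87, 4.99, 5.10, 5.13, 5.21, 5.30
α = 0.10; lower rank = 20 × 0.050 = 1; upper rank = 20 × 0.950 = 19.
The 1st smallest replicate is 4.12; the 19th is 5.21.

(4.12, 5.21)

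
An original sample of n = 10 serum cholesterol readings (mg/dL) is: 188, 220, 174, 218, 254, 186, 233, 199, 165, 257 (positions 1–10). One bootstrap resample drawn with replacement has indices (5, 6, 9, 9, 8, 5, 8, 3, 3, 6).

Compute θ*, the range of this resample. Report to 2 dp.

Resample values: 254, 186, 165, 165, 199, 254, 199, 174, 174, 186.
Range = 254 − 165 = 89.00

θ* = 89.00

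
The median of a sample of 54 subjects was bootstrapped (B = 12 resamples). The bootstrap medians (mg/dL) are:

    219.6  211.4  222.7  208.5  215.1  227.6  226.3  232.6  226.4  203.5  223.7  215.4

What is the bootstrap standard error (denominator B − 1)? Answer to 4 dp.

SE* = 8.7262

Bootstrap SE is the standard deviation of the 12 replicate medians.
Mean of replicates: (219.6 + 211.4 + 222.7 + 208.5 + 215.1 + 227.6 + 226.3 + 232.6 + 226.4 + 203.5 + 223.7 + 215.4) / 12 = 2632.80000 / 12 = 219.40000
Sum of squared deviations: (+0.20000)² + (−8.00000)² + (+3.30000)² + (−10.90000)² + (−4.30000)² + (+8.20000)² + (+6.90000)² + (+13.20000)² + (+7.00000)² + (−15.90000)² + (+4.30000)² + (−4.00000)² = 837.62000
Variance = 837.62000 / 11 = 76.14727
SE* = √76.14727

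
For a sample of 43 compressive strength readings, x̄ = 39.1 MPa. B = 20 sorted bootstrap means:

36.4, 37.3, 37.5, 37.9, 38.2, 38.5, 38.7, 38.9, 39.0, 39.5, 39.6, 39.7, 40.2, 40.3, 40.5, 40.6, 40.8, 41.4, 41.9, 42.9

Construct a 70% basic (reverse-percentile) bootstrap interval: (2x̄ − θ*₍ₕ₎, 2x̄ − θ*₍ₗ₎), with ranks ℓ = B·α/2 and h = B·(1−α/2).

(37.4, 40.7)

Percentile endpoints at ranks 3 and 17: θ*₍3₎ = 37.5, θ*₍17₎ = 40.8.
Basic interval reflects these around x̄:
  lower = 2 × 39.1 − 40.8 = 37.4
  upper = 2 × 39.1 − 37.5 = 40.7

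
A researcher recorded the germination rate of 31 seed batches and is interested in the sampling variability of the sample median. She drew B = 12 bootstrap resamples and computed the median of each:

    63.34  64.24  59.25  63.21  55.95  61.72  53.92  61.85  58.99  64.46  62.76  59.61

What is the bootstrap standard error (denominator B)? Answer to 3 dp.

SE* = 3.178

Bootstrap SE is the standard deviation of the 12 replicate medians.
Mean of replicates: (63.34 + 64.24 + 59.25 + 63.21 + 55.95 + 61.72 + 53.92 + 61.85 + 58.99 + 64.46 + 62.76 + 59.61) / 12 = 729.3000 / 12 = 60.7750
Sum of squared deviations: (+2.5650)² + (+3.4650)² + (−1.5250)² + (+2.4350)² + (−4.8250)² + (+0.9450)² + (−6.8550)² + (+1.0750)² + (−1.7850)² + (+3.6850)² + (+1.9850)² + (−1.1650)² = 121.2235
Variance = 121.2235 / 12 = 10.1020
SE* = √10.1020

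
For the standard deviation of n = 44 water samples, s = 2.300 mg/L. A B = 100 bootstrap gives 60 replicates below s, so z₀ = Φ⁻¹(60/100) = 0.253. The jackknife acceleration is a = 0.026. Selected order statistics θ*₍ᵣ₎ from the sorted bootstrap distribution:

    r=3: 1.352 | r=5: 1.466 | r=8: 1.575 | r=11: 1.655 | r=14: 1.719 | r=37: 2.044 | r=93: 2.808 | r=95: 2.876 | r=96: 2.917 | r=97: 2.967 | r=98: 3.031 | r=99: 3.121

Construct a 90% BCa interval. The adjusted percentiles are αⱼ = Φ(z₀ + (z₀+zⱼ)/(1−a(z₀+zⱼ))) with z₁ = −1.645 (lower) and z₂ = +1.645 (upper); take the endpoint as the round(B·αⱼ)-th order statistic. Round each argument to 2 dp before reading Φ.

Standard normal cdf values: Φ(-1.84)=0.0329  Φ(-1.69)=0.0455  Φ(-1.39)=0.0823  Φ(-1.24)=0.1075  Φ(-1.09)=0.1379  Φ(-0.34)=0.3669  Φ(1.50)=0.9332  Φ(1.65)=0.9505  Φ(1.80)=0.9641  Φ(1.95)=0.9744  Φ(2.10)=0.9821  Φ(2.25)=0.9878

Lower: z₀ + z₁ = 0.253 + (-1.645) = -1.392; 1 − a(z₀+z₁) = 1 − (0.026)(-1.392) = 1.0362; argument = 0.253 + (-1.392)/1.0362 = -1.0904 → -1.09.
α₁ = Φ(-1.09) = 0.1379; rank = round(100 × 0.1379) = 14; θ*₍14₎ = 1.719.
Upper: z₀ + z₂ = 1.898; 1 − a(z₀+z₂) = 0.9507; argument = 2.2495 → 2.25; α₂ = 0.9878; rank = 99; θ*₍99₎ = 3.121.

(1.719, 3.121)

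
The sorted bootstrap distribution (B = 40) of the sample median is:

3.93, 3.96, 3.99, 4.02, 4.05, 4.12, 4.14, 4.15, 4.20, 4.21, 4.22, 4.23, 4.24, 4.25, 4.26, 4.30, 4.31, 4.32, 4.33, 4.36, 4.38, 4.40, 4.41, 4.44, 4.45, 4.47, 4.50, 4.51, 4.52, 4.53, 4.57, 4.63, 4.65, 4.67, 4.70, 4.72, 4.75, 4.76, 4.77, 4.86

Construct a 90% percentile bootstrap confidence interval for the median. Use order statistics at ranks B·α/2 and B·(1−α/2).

(3.96, 4.76)

α = 0.10; lower rank = 40 × 0.050 = 2; upper rank = 40 × 0.950 = 38.
The 2nd smallest replicate is 3.96; the 38th is 4.76.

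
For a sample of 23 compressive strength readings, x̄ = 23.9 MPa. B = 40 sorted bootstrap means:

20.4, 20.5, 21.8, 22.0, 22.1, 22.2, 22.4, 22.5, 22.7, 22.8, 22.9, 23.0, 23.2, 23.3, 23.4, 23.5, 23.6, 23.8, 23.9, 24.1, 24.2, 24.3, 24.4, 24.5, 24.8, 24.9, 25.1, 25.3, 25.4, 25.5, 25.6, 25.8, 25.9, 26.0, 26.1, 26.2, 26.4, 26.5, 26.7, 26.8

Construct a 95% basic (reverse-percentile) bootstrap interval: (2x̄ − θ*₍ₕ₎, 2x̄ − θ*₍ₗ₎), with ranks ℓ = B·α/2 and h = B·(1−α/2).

(21.1, 27.4)

Percentile endpoints at ranks 1 and 39: θ*₍1₎ = 20.4, θ*₍39₎ = 26.7.
Basic interval reflects these around x̄:
  lower = 2 × 23.9 − 26.7 = 21.1
  upper = 2 × 23.9 − 20.4 = 27.4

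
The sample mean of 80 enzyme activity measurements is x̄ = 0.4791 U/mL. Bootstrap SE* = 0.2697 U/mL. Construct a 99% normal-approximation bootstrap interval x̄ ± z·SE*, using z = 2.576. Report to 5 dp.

(-0.21565, 1.17385)

Margin = 2.576 × 0.2697 = 0.694747
Interval: 0.4791 ± 0.694747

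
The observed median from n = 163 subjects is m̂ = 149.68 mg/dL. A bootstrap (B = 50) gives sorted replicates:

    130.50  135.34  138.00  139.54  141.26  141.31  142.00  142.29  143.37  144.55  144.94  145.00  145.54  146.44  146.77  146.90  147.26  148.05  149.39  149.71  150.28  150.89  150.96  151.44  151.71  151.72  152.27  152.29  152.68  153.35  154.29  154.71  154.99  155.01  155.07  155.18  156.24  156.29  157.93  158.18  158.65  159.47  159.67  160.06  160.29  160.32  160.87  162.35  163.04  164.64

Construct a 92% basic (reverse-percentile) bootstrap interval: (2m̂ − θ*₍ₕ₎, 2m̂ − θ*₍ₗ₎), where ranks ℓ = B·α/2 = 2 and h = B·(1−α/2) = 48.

(137.01, 164.02)

Percentile endpoints at ranks 2 and 48: θ*₍2₎ = 135.34, θ*₍48₎ = 162.35.
Basic interval reflects these around m̂:
  lower = 2 × 149.68 − 162.35 = 137.01
  upper = 2 × 149.68 − 135.34 = 164.02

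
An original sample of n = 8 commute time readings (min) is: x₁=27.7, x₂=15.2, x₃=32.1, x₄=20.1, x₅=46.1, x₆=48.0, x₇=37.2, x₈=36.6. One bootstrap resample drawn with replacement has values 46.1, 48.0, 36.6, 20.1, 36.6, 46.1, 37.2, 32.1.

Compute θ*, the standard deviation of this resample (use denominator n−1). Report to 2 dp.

θ* = 9.19

Mean = 37.8500; sum of squared deviations = 590.8200
s² = 590.8200 / 7 = 84.4029
s = √84.4029 = 9.19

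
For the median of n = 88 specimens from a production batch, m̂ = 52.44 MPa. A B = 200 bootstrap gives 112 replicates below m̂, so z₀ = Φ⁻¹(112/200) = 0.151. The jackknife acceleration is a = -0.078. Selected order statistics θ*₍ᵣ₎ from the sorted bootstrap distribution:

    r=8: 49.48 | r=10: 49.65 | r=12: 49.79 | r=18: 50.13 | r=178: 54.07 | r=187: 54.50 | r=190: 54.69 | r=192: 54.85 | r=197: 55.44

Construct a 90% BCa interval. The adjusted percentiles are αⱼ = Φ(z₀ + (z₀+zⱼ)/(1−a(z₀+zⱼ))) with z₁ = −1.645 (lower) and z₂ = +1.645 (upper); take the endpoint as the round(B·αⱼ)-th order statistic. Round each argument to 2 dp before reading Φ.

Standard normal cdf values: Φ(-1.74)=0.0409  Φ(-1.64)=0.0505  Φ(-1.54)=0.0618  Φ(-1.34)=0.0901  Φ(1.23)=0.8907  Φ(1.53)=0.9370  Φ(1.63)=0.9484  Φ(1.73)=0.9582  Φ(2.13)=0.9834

(49.79, 54.85)

Lower: z₀ + z₁ = 0.151 + (-1.645) = -1.494; 1 − a(z₀+z₁) = 1 − (-0.078)(-1.494) = 0.8835; argument = 0.151 + (-1.494)/0.8835 = -1.5401 → -1.54.
α₁ = Φ(-1.54) = 0.0618; rank = round(200 × 0.0618) = 12; θ*₍12₎ = 49.79.
Upper: z₀ + z₂ = 1.796; 1 − a(z₀+z₂) = 1.1401; argument = 1.7263 → 1.73; α₂ = 0.9582; rank = 192; θ*₍192₎ = 54.85.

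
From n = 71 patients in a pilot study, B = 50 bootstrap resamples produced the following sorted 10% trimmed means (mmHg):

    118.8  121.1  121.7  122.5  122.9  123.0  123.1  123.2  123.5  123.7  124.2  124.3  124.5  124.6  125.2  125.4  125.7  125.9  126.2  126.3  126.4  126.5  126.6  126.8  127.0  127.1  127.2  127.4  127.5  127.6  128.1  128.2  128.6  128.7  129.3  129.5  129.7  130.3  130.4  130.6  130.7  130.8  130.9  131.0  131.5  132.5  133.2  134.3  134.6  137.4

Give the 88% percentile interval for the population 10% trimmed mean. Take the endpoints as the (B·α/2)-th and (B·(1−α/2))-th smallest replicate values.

α = 0.12; lower rank = 50 × 0.060 = 3; upper rank = 50 × 0.940 = 47.
The 3rd smallest replicate is 121.7; the 47th is 133.2.

(121.7, 133.2)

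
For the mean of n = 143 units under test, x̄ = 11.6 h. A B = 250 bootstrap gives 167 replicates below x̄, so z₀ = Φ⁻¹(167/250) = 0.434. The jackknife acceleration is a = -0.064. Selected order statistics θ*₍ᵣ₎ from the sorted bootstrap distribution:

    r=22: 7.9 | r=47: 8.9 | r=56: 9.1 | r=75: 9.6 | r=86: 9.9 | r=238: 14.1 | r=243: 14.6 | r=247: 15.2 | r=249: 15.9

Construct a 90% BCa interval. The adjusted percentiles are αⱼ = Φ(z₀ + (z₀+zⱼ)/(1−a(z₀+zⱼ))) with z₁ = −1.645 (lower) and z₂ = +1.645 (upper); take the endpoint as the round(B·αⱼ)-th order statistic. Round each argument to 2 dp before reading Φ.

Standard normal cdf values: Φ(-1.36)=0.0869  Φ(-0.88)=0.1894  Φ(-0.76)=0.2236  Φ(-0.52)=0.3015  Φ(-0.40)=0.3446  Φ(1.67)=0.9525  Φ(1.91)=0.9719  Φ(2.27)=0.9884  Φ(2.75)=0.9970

(8.9, 15.2)

Lower: z₀ + z₁ = 0.434 + (-1.645) = -1.211; 1 − a(z₀+z₁) = 1 − (-0.064)(-1.211) = 0.9225; argument = 0.434 + (-1.211)/0.9225 = -0.8787 → -0.88.
α₁ = Φ(-0.88) = 0.1894; rank = round(250 × 0.1894) = 47; θ*₍47₎ = 8.9.
Upper: z₀ + z₂ = 2.079; 1 − a(z₀+z₂) = 1.1331; argument = 2.2689 → 2.27; α₂ = 0.9884; rank = 247; θ*₍247₎ = 15.2.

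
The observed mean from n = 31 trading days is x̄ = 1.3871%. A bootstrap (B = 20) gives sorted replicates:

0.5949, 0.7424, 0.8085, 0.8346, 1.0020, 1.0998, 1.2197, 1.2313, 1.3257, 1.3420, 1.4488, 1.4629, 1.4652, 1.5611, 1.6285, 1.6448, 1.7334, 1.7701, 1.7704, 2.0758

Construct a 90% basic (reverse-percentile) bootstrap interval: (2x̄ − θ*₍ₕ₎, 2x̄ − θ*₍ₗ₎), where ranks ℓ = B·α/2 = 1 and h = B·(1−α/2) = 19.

(1.0038, 2.1793)

Percentile endpoints at ranks 1 and 19: θ*₍1₎ = 0.5949, θ*₍19₎ = 1.7704.
Basic interval reflects these around x̄:
  lower = 2 × 1.3871 − 1.7704 = 1.0038
  upper = 2 × 1.3871 − 0.5949 = 2.1793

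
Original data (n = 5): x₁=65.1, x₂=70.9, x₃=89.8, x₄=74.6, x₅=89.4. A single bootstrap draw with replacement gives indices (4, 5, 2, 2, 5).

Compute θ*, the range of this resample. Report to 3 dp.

θ* = 18.500

Resample values: 74.6, 89.4, 70.9, 70.9, 89.4.
Range = 89.4 − 70.9 = 18.500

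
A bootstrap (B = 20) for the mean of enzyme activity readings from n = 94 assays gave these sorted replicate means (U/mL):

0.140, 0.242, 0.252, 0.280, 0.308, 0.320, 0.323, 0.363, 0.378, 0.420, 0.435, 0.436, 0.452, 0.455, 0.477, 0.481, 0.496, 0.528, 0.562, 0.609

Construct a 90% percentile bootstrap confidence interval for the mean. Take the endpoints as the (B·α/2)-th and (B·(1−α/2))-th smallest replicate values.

(0.140, 0.562)

α = 0.10; lower rank = 20 × 0.050 = 1; upper rank = 20 × 0.950 = 19.
The 1st smallest replicate is 0.140; the 19th is 0.562.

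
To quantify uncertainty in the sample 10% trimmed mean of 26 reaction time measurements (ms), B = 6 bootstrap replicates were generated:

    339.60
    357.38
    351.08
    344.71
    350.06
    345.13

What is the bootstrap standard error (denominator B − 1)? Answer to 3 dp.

SE* = 6.186

Bootstrap SE is the standard deviation of the 6 replicate 10% trimmed means.
Mean of replicates: (339.60 + 357.38 + 351.08 + 344.71 + 350.06 + 345.13) / 6 = 2087.9600 / 6 = 347.9933
Sum of squared deviations: (−8.3933)² + (+9.3867)² + (+3.0867)² + (−3.2833)² + (+2.0667)² + (−2.8633)² = 191.3351
Variance = 191.3351 / 5 = 38.2670
SE* = √38.2670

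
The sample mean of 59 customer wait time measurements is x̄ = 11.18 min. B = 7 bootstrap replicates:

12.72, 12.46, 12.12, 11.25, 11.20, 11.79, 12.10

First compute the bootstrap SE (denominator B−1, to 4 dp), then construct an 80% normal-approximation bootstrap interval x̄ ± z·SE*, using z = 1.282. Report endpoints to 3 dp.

(10.443, 11.917)

Mean of replicates = 11.9486; sum of squared deviations = 1.9825; SE* = √(1.9825/6) = 0.5748
Margin = 1.282 × 0.5748 = 0.7369
Interval: 11.18 ± 0.7369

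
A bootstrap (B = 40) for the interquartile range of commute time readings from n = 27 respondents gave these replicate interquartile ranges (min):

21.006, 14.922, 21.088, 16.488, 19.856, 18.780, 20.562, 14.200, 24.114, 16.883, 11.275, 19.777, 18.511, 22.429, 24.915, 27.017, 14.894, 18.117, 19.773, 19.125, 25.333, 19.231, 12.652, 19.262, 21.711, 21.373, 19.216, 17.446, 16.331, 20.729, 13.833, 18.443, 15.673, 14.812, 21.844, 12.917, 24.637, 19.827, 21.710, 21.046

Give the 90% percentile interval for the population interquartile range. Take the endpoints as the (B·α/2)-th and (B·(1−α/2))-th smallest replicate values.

Sorted replicates: 11.275, 12.652, 12.917, 13.833, 14.200, 14.812, 14.894, 14.922, 15.673, 16.331, 16.488, 16.883, 17.446, 18.117, 18.443, 18.511, 18.780, 19.125, 19.216, 19.231, 19.262, 19.773, 19.777, 19.827, 19.856, 20.562, 20.729, 21.006, 21.046, 21.088, 21.373, 21.710, 21.711, 21.844, 22.429, 24.114, 24.637, 24.915, 25.333, 27.017
α = 0.10; lower rank = 40 × 0.050 = 2; upper rank = 40 × 0.950 = 38.
The 2nd smallest replicate is 12.652; the 38th is 24.915.

(12.652, 24.915)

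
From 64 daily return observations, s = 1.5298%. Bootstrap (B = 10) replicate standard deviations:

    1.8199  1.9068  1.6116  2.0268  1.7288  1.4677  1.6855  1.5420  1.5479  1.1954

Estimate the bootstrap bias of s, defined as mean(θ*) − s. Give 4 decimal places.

bias = +0.1234

mean(θ*) = (1.8199 + 1.9068 + 1.6116 + 2.0268 + 1.7288 + 1.4677 + 1.6855 + 1.5420 + 1.5479 + 1.1954) / 10 = 1.65324
bias = 1.65324 − 1.5298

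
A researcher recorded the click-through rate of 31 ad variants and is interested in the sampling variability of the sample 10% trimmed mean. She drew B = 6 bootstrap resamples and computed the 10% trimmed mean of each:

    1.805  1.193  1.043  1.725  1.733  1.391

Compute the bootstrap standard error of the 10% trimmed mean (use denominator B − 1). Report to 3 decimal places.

Bootstrap SE is the standard deviation of the 6 replicate 10% trimmed means.
Mean of replicates: (1.805 + 1.193 + 1.043 + 1.725 + 1.733 + 1.391) / 6 = 8.8900 / 6 = 1.4817
Sum of squared deviations: (+0.3233)² + (−0.2887)² + (−0.4387)² + (+0.2433)² + (+0.2513)² + (−0.0907)² = 0.5109
Variance = 0.5109 / 5 = 0.1022
SE* = √0.1022

SE* = 0.320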